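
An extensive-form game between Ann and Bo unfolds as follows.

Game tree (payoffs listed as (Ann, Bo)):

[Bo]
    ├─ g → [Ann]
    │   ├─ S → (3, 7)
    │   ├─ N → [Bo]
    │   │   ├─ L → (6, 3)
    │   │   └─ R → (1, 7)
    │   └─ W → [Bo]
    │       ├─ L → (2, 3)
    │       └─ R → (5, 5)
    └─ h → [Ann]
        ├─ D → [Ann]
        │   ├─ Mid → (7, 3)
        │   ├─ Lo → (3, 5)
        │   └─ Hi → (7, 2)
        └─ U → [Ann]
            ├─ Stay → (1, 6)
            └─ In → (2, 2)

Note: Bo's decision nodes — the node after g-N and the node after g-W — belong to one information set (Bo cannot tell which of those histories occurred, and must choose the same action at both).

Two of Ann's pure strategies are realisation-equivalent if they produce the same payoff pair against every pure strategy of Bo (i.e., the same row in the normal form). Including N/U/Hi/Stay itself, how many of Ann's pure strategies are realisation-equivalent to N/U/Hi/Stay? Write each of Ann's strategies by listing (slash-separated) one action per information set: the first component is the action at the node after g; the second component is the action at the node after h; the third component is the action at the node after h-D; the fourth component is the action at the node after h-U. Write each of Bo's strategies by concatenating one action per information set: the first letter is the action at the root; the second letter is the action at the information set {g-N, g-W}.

3

Row for N/U/Hi/Stay (columns gL, gR, hL, hR): (6,3) (1,7) (1,6) (1,6).
Under N/U/Hi/Stay, Ann's choice at the node after h-D can never be reached regardless of what Bo does, so varying those choices leaves every outcome unchanged.
Holding the reachable choices fixed and varying the unreachable one freely already gives 3 equivalent strategies.
No other strategy reproduces this row, so those 3 are the full class: N/U/Mid/Stay, N/U/Lo/Stay, N/U/Hi/Stay.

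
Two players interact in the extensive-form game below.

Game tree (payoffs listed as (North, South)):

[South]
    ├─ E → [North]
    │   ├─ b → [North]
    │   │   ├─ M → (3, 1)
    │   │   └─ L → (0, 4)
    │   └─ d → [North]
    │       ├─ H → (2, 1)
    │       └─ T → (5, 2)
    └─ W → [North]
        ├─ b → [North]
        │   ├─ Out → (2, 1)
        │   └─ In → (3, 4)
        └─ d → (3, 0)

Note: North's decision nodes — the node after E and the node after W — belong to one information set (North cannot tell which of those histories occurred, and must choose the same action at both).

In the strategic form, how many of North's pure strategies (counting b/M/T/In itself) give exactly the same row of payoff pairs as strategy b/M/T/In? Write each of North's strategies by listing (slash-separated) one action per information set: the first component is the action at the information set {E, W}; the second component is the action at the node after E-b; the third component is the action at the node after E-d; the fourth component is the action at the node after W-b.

Row for b/M/T/In (columns E, W): (3,1) (3,4).
Under b/M/T/In, North's choice at the node after E-d can never be reached regardless of what South does, so varying those choices leaves every outcome unchanged.
Holding the reachable choices fixed and varying the unreachable one freely already gives 2 equivalent strategies.
No other strategy reproduces this row, so those 2 are the full class: b/M/H/In, b/M/T/In.

2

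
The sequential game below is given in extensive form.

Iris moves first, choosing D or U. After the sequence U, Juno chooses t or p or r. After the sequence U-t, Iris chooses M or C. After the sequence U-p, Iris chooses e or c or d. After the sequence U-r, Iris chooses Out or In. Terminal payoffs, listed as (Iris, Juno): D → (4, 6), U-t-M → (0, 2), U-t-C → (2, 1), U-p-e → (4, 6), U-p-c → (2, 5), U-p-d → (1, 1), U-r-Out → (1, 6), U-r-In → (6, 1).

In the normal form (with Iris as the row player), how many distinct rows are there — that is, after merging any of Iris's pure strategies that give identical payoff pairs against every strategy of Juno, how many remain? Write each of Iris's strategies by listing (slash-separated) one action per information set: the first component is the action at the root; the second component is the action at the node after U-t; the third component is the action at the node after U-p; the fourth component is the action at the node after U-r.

Iris has 24 pure strategies: D/M/e/Out, D/M/e/In, D/M/c/Out, D/M/c/In, D/M/d/Out, D/M/d/In, D/C/e/Out, D/C/e/In, D/C/c/Out, D/C/c/In, D/C/d/Out, D/C/d/In, U/M/e/Out, U/M/e/In, U/M/c/Out, U/M/c/In, U/M/d/Out, U/M/d/In, U/C/e/Out, U/C/e/In, U/C/c/Out, U/C/c/In, U/C/d/Out, U/C/d/In. Columns: t, p, r.
{D/M/e/Out, D/M/e/In, D/M/c/Out, D/M/c/In, D/M/d/Out, D/M/d/In, D/C/e/Out, D/C/e/In, D/C/c/Out, D/C/c/In, D/C/d/Out, D/C/d/In} → row (4,6) (4,6) (4,6)
{U/M/e/Out} → row (0,2) (4,6) (1,6)
{U/M/e/In} → row (0,2) (4,6) (6,1)
{U/M/c/Out} → row (0,2) (2,5) (1,6)
{U/M/c/In} → row (0,2) (2,5) (6,1)
{U/M/d/Out} → row (0,2) (1,1) (1,6)
{U/M/d/In} → row (0,2) (1,1) (6,1)
{U/C/e/Out} → row (2,1) (4,6) (1,6)
{U/C/e/In} → row (2,1) (4,6) (6,1)
{U/C/c/Out} → row (2,1) (2,5) (1,6)
{U/C/c/In} → row (2,1) (2,5) (6,1)
{U/C/d/Out} → row (2,1) (1,1) (1,6)
{U/C/d/In} → row (2,1) (1,1) (6,1)
That's 13 distinct rows out of 24 strategies.

13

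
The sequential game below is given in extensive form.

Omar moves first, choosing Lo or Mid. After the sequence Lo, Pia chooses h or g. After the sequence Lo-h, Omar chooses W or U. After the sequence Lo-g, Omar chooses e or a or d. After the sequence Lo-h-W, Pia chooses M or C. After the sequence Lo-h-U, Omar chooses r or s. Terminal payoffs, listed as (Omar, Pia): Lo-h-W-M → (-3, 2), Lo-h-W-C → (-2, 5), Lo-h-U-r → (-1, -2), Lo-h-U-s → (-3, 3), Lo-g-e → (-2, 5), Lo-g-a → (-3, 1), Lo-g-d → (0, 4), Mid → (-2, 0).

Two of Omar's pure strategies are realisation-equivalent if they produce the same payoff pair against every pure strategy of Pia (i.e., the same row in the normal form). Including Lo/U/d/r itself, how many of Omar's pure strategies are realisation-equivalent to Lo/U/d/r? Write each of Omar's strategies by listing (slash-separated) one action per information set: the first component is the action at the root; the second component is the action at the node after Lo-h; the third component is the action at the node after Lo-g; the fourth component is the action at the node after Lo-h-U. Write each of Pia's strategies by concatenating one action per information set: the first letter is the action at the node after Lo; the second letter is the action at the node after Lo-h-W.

Row for Lo/U/d/r (columns hM, hC, gM, gC): (-1,-2) (-1,-2) (0,4) (0,4).
Every one of Omar's information sets is on the play path for some reply by Pia when Omar follows Lo/U/d/r.
Changing the action at any of them therefore changes at least one column, so only Lo/U/d/r itself gives this row.

1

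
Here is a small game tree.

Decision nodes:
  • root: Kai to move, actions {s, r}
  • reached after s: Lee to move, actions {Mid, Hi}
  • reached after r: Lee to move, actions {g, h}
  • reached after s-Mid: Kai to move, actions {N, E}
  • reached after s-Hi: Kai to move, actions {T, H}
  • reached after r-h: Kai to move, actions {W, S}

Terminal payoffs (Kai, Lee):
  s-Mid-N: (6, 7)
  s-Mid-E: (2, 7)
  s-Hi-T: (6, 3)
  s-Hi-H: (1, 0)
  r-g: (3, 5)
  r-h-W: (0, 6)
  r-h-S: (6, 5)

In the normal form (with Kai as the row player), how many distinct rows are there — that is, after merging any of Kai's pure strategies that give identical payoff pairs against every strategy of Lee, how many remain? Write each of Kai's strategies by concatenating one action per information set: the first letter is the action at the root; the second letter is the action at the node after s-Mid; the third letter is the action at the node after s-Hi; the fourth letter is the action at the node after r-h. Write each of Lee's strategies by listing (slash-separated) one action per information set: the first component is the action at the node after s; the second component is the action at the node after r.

6

Kai has 16 pure strategies: sNTW, sNTS, sNHW, sNHS, sETW, sETS, sEHW, sEHS, rNTW, rNTS, rNHW, rNHS, rETW, rETS, rEHW, rEHS. Columns: Mid/g, Mid/h, Hi/g, Hi/h.
{sNTW, sNTS} → row (6,7) (6,7) (6,3) (6,3)
{sNHW, sNHS} → row (6,7) (6,7) (1,0) (1,0)
{sETW, sETS} → row (2,7) (2,7) (6,3) (6,3)
{sEHW, sEHS} → row (2,7) (2,7) (1,0) (1,0)
{rNTW, rNHW, rETW, rEHW} → row (3,5) (0,6) (3,5) (0,6)
{rNTS, rNHS, rETS, rEHS} → row (3,5) (6,5) (3,5) (6,5)
That's 6 distinct rows out of 16 strategies.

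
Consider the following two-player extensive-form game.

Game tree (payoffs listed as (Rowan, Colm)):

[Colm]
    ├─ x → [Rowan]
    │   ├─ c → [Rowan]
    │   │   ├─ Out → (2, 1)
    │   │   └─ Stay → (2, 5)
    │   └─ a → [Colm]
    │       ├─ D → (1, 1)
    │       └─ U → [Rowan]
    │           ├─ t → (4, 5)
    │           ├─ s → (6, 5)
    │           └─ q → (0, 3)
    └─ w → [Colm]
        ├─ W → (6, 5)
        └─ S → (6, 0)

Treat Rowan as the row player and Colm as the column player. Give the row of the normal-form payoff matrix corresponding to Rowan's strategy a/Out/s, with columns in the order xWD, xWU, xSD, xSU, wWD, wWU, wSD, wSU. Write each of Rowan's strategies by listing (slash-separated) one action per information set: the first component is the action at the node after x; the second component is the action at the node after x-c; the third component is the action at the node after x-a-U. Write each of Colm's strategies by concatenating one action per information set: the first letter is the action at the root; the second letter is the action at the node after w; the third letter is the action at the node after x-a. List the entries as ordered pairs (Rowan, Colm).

(1,1) (6,5) (1,1) (6,5) (6,5) (6,5) (6,0) (6,0)

vs xWD: Colm plays x → Rowan plays a at [x] → Colm plays D at [x-a] → (1, 1)
vs xWU: Colm plays x → Rowan plays a at [x] → Colm plays U at [x-a] → Rowan plays s at [x-a-U] → (6, 5)
vs xSD: Colm plays x → Rowan plays a at [x] → Colm plays D at [x-a] → (1, 1)
vs xSU: Colm plays x → Rowan plays a at [x] → Colm plays U at [x-a] → Rowan plays s at [x-a-U] → (6, 5)
vs wWD: Colm plays w → Colm plays W at [w] → (6, 5)
vs wWU: Colm plays w → Colm plays W at [w] → (6, 5)
vs wSD: Colm plays w → Colm plays S at [w] → (6, 0)
vs wSU: Colm plays w → Colm plays S at [w] → (6, 0)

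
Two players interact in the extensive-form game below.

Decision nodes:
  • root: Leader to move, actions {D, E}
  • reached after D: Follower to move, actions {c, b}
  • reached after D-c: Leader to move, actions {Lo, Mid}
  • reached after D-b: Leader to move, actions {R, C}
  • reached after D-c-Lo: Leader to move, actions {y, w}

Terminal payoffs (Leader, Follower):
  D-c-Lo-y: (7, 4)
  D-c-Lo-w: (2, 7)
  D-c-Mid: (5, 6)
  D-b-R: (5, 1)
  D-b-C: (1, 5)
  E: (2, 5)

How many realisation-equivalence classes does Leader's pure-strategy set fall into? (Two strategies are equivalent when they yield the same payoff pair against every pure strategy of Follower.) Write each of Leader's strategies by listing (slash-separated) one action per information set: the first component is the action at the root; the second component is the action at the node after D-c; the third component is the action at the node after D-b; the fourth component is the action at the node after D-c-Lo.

Leader has 16 pure strategies: D/Lo/R/y, D/Lo/R/w, D/Lo/C/y, D/Lo/C/w, D/Mid/R/y, D/Mid/R/w, D/Mid/C/y, D/Mid/C/w, E/Lo/R/y, E/Lo/R/w, E/Lo/C/y, E/Lo/C/w, E/Mid/R/y, E/Mid/R/w, E/Mid/C/y, E/Mid/C/w. Columns: c, b.
{D/Lo/R/y} → row (7,4) (5,1)
{D/Lo/R/w} → row (2,7) (5,1)
{D/Lo/C/y} → row (7,4) (1,5)
{D/Lo/C/w} → row (2,7) (1,5)
{D/Mid/R/y, D/Mid/R/w} → row (5,6) (5,1)
{D/Mid/C/y, D/Mid/C/w} → row (5,6) (1,5)
{E/Lo/R/y, E/Lo/R/w, E/Lo/C/y, E/Lo/C/w, E/Mid/R/y, E/Mid/R/w, E/Mid/C/y, E/Mid/C/w} → row (2,5) (2,5)
That's 7 distinct rows out of 16 strategies.

7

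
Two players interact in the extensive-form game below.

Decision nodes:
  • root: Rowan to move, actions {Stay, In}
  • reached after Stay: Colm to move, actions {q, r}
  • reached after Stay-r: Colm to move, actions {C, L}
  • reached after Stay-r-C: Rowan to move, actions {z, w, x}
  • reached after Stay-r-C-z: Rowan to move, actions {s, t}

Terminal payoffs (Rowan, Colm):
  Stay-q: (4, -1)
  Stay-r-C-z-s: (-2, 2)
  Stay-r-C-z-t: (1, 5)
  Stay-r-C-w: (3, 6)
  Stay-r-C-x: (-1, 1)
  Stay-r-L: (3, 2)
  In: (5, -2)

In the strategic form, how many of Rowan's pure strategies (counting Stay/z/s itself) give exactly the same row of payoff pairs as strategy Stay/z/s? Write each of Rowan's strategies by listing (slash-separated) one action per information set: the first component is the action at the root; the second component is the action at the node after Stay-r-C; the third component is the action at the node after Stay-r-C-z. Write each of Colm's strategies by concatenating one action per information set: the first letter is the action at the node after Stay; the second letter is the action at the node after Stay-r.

Row for Stay/z/s (columns qC, qL, rC, rL): (4,-1) (4,-1) (-2,2) (3,2).
Every one of Rowan's information sets is on the play path for some reply by Colm when Rowan follows Stay/z/s.
Changing the action at any of them therefore changes at least one column, so only Stay/z/s itself gives this row.

1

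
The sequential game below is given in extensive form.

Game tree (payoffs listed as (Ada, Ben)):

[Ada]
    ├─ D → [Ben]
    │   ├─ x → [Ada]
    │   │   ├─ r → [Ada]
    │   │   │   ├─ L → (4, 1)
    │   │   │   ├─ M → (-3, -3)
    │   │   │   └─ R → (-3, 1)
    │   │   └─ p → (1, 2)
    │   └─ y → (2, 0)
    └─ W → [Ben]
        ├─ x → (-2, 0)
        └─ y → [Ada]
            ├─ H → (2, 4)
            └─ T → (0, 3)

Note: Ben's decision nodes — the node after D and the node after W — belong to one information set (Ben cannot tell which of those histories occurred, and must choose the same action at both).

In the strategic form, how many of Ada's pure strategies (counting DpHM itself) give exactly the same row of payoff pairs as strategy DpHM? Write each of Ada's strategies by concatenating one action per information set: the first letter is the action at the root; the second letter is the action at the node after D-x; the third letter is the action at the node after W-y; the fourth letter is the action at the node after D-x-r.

6

Row for DpHM (columns x, y): (1,2) (2,0).
Under DpHM, Ada's choice at the node after W-y and at the node after D-x-r can never be reached regardless of what Ben does, so varying those choices leaves every outcome unchanged.
Holding the reachable choices fixed and varying the unreachable ones freely already gives 2 × 3 = 6 equivalent strategies.
No other strategy reproduces this row, so those 6 are the full class: DpHL, DpHM, DpHR, DpTL, DpTM, DpTR.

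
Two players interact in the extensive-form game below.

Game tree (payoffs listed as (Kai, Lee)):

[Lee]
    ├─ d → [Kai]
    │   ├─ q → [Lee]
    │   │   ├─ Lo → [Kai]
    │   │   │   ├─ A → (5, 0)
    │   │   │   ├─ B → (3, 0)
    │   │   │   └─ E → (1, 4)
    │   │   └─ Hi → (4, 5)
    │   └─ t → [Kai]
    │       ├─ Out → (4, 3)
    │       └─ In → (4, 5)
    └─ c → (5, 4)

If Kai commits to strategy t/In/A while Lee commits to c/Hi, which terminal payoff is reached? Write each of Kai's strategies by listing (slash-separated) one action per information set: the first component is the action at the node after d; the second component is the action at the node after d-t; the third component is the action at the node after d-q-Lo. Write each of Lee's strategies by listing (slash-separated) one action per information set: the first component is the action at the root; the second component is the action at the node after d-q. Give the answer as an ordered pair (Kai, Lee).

Trace the play path from the root:
  Lee plays c
→ terminal payoff (5, 4).
(Kai's choice at the node after d is never reached on this path, so it doesn't affect the outcome.)

(5, 4)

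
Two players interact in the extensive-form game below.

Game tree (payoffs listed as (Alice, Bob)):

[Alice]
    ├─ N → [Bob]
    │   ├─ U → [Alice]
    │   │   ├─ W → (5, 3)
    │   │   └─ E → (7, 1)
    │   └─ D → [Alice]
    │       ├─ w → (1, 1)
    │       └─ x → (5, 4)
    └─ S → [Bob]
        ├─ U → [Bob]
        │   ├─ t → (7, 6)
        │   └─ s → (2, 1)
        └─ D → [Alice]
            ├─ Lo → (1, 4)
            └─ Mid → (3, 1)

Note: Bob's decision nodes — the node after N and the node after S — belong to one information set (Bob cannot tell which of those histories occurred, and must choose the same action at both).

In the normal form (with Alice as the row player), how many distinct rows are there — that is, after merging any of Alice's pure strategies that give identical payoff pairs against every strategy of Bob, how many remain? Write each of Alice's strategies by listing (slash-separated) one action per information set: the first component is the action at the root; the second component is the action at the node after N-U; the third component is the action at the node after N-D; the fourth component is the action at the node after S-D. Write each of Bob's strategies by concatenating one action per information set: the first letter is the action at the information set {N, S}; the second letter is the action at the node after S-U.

6

Alice has 16 pure strategies: N/W/w/Lo, N/W/w/Mid, N/W/x/Lo, N/W/x/Mid, N/E/w/Lo, N/E/w/Mid, N/E/x/Lo, N/E/x/Mid, S/W/w/Lo, S/W/w/Mid, S/W/x/Lo, S/W/x/Mid, S/E/w/Lo, S/E/w/Mid, S/E/x/Lo, S/E/x/Mid. Columns: Ut, Us, Dt, Ds.
{N/W/w/Lo, N/W/w/Mid} → row (5,3) (5,3) (1,1) (1,1)
{N/W/x/Lo, N/W/x/Mid} → row (5,3) (5,3) (5,4) (5,4)
{N/E/w/Lo, N/E/w/Mid} → row (7,1) (7,1) (1,1) (1,1)
{N/E/x/Lo, N/E/x/Mid} → row (7,1) (7,1) (5,4) (5,4)
{S/W/w/Lo, S/W/x/Lo, S/E/w/Lo, S/E/x/Lo} → row (7,6) (2,1) (1,4) (1,4)
{S/W/w/Mid, S/W/x/Mid, S/E/w/Mid, S/E/x/Mid} → row (7,6) (2,1) (3,1) (3,1)
That's 6 distinct rows out of 16 strategies.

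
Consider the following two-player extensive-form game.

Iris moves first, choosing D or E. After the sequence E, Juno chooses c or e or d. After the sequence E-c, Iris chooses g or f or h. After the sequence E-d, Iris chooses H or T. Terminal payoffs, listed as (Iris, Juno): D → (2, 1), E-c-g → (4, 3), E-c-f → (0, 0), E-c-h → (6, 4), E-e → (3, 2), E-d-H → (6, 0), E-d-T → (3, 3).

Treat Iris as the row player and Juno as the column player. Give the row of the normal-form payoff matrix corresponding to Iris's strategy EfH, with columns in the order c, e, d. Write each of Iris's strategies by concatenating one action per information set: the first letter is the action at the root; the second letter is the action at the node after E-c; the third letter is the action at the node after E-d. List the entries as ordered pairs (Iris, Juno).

(0,0) (3,2) (6,0)

vs c: Iris plays E → Juno plays c at [E] → Iris plays f at [E-c] → (0, 0)
vs e: Iris plays E → Juno plays e at [E] → (3, 2)
vs d: Iris plays E → Juno plays d at [E] → Iris plays H at [E-d] → (6, 0)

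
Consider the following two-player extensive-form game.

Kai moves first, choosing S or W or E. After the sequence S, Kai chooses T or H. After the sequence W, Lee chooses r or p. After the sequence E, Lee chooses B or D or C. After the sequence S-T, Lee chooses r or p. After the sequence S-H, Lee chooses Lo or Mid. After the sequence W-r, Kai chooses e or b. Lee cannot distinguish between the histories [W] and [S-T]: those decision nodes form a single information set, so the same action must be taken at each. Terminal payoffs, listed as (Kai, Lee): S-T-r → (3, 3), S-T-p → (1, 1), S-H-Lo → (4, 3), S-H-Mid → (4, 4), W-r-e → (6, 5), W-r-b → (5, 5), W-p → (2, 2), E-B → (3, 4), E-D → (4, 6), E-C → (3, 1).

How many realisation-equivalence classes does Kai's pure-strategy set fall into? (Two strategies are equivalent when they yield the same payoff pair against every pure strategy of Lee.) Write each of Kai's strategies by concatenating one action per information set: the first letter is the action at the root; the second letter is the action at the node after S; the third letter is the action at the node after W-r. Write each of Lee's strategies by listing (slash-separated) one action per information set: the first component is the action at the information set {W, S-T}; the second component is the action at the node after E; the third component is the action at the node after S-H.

5

Kai has 12 pure strategies: STe, STb, SHe, SHb, WTe, WTb, WHe, WHb, ETe, ETb, EHe, EHb. Columns: r/B/Lo, r/B/Mid, r/D/Lo, r/D/Mid, r/C/Lo, r/C/Mid, p/B/Lo, p/B/Mid, p/D/Lo, p/D/Mid, p/C/Lo, p/C/Mid.
{STe, STb} → row (3,3) (3,3) (3,3) (3,3) (3,3) (3,3) (1,1) (1,1) (1,1) (1,1) (1,1) (1,1)
{SHe, SHb} → row (4,3) (4,4) (4,3) (4,4) (4,3) (4,4) (4,3) (4,4) (4,3) (4,4) (4,3) (4,4)
{WTe, WHe} → row (6,5) (6,5) (6,5) (6,5) (6,5) (6,5) (2,2) (2,2) (2,2) (2,2) (2,2) (2,2)
{WTb, WHb} → row (5,5) (5,5) (5,5) (5,5) (5,5) (5,5) (2,2) (2,2) (2,2) (2,2) (2,2) (2,2)
{ETe, ETb, EHe, EHb} → row (3,4) (3,4) (4,6) (4,6) (3,1) (3,1) (3,4) (3,4) (4,6) (4,6) (3,1) (3,1)
That's 5 distinct rows out of 12 strategies.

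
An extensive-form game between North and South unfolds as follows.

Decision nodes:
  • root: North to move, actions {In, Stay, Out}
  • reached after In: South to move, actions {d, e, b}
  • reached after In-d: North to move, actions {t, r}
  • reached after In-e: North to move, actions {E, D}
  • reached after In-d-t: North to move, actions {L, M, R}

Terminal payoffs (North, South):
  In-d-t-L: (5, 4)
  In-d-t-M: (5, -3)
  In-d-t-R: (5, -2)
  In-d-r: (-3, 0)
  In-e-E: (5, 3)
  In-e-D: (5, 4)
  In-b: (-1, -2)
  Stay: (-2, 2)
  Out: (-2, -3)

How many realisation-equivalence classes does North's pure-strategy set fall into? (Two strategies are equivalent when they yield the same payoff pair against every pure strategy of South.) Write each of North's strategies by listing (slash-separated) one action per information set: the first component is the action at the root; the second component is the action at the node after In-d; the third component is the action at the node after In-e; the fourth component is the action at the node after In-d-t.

North has 36 pure strategies: In/t/E/L, In/t/E/M, In/t/E/R, In/t/D/L, In/t/D/M, In/t/D/R, In/r/E/L, In/r/E/M, In/r/E/R, In/r/D/L, In/r/D/M, In/r/D/R, Stay/t/E/L, Stay/t/E/M, Stay/t/E/R, Stay/t/D/L, Stay/t/D/M, Stay/t/D/R, Stay/r/E/L, Stay/r/E/M, Stay/r/E/R, Stay/r/D/L, Stay/r/D/M, Stay/r/D/R, Out/t/E/L, Out/t/E/M, Out/t/E/R, Out/t/D/L, Out/t/D/M, Out/t/D/R, Out/r/E/L, Out/r/E/M, Out/r/E/R, Out/r/D/L, Out/r/D/M, Out/r/D/R. Columns: d, e, b.
{In/t/E/L} → row (5,4) (5,3) (-1,-2)
{In/t/E/M} → row (5,-3) (5,3) (-1,-2)
{In/t/E/R} → row (5,-2) (5,3) (-1,-2)
{In/t/D/L} → row (5,4) (5,4) (-1,-2)
{In/t/D/M} → row (5,-3) (5,4) (-1,-2)
{In/t/D/R} → row (5,-2) (5,4) (-1,-2)
{In/r/E/L, In/r/E/M, In/r/E/R} → row (-3,0) (5,3) (-1,-2)
{In/r/D/L, In/r/D/M, In/r/D/R} → row (-3,0) (5,4) (-1,-2)
{Stay/t/E/L, Stay/t/E/M, Stay/t/E/R, Stay/t/D/L, Stay/t/D/M, Stay/t/D/R, Stay/r/E/L, Stay/r/E/M, Stay/r/E/R, Stay/r/D/L, Stay/r/D/M, Stay/r/D/R} → row (-2,2) (-2,2) (-2,2)
{Out/t/E/L, Out/t/E/M, Out/t/E/R, Out/t/D/L, Out/t/D/M, Out/t/D/R, Out/r/E/L, Out/r/E/M, Out/r/E/R, Out/r/D/L, Out/r/D/M, Out/r/D/R} → row (-2,-3) (-2,-3) (-2,-3)
That's 10 distinct rows out of 36 strategies.

10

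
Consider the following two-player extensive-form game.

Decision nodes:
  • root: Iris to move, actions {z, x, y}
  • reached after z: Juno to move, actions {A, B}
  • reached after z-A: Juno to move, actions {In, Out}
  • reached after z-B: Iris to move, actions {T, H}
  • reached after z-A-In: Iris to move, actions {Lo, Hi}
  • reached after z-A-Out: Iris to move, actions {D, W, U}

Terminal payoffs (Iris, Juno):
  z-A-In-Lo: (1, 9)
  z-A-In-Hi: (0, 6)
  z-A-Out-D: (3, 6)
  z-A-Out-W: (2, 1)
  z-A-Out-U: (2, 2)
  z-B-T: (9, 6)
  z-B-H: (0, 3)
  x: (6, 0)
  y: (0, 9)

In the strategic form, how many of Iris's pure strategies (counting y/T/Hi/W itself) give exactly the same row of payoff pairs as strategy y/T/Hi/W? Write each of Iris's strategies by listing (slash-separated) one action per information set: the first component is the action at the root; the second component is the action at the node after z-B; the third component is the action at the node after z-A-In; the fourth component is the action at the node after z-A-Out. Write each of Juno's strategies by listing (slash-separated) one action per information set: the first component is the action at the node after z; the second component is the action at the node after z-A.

12

Row for y/T/Hi/W (columns A/In, A/Out, B/In, B/Out): (0,9) (0,9) (0,9) (0,9).
Under y/T/Hi/W, Iris's choice at the node after z-B and at the node after z-A-In and at the node after z-A-Out can never be reached regardless of what Juno does, so varying those choices leaves every outcome unchanged.
Holding the reachable choices fixed and varying the unreachable ones freely already gives 2 × 2 × 3 = 12 equivalent strategies.
No other strategy reproduces this row, so those 12 are the full class: y/T/Lo/D, y/T/Lo/W, y/T/Lo/U, y/T/Hi/D, y/T/Hi/W, y/T/Hi/U, y/H/Lo/D, y/H/Lo/W, y/H/Lo/U, y/H/Hi/D, y/H/Hi/W, y/H/Hi/U.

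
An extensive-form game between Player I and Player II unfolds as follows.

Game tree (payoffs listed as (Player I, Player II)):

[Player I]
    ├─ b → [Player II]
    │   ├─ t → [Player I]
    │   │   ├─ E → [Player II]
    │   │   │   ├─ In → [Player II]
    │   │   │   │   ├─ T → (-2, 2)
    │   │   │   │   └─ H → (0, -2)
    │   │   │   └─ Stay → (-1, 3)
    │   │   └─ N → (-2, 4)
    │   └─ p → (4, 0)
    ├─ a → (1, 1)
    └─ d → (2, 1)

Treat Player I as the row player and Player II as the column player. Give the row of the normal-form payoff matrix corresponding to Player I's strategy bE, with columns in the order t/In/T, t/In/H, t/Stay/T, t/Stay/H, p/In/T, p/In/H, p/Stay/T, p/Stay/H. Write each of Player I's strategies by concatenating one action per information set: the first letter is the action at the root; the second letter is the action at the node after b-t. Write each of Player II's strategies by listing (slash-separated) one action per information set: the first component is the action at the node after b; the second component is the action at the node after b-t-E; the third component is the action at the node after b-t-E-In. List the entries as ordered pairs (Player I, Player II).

vs t/In/T: Player I plays b → Player II plays t at [b] → Player I plays E at [b-t] → Player II plays In at [b-t-E] → Player II plays T at [b-t-E-In] → (-2, 2)
vs t/In/H: Player I plays b → Player II plays t at [b] → Player I plays E at [b-t] → Player II plays In at [b-t-E] → Player II plays H at [b-t-E-In] → (0, -2)
vs t/Stay/T: Player I plays b → Player II plays t at [b] → Player I plays E at [b-t] → Player II plays Stay at [b-t-E] → (-1, 3)
vs t/Stay/H: Player I plays b → Player II plays t at [b] → Player I plays E at [b-t] → Player II plays Stay at [b-t-E] → (-1, 3)
vs p/In/T: Player I plays b → Player II plays p at [b] → (4, 0)
vs p/In/H: Player I plays b → Player II plays p at [b] → (4, 0)
vs p/Stay/T: Player I plays b → Player II plays p at [b] → (4, 0)
vs p/Stay/H: Player I plays b → Player II plays p at [b] → (4, 0)

(-2,2) (0,-2) (-1,3) (-1,3) (4,0) (4,0) (4,0) (4,0)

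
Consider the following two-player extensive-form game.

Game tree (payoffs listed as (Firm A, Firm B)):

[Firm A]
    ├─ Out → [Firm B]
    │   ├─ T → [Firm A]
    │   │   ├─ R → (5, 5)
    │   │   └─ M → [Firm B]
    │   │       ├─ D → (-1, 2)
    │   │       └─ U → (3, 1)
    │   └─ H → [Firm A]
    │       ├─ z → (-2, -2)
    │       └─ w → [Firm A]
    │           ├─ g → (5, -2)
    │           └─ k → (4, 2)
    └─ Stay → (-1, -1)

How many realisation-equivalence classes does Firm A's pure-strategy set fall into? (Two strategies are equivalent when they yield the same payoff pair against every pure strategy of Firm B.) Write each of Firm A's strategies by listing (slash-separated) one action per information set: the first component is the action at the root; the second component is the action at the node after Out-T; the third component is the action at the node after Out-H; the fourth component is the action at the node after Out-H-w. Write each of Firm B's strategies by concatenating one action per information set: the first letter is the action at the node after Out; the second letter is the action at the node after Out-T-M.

7

Firm A has 16 pure strategies: Out/R/z/g, Out/R/z/k, Out/R/w/g, Out/R/w/k, Out/M/z/g, Out/M/z/k, Out/M/w/g, Out/M/w/k, Stay/R/z/g, Stay/R/z/k, Stay/R/w/g, Stay/R/w/k, Stay/M/z/g, Stay/M/z/k, Stay/M/w/g, Stay/M/w/k. Columns: TD, TU, HD, HU.
{Out/R/z/g, Out/R/z/k} → row (5,5) (5,5) (-2,-2) (-2,-2)
{Out/R/w/g} → row (5,5) (5,5) (5,-2) (5,-2)
{Out/R/w/k} → row (5,5) (5,5) (4,2) (4,2)
{Out/M/z/g, Out/M/z/k} → row (-1,2) (3,1) (-2,-2) (-2,-2)
{Out/M/w/g} → row (-1,2) (3,1) (5,-2) (5,-2)
{Out/M/w/k} → row (-1,2) (3,1) (4,2) (4,2)
{Stay/R/z/g, Stay/R/z/k, Stay/R/w/g, Stay/R/w/k, Stay/M/z/g, Stay/M/z/k, Stay/M/w/g, Stay/M/w/k} → row (-1,-1) (-1,-1) (-1,-1) (-1,-1)
That's 7 distinct rows out of 16 strategies.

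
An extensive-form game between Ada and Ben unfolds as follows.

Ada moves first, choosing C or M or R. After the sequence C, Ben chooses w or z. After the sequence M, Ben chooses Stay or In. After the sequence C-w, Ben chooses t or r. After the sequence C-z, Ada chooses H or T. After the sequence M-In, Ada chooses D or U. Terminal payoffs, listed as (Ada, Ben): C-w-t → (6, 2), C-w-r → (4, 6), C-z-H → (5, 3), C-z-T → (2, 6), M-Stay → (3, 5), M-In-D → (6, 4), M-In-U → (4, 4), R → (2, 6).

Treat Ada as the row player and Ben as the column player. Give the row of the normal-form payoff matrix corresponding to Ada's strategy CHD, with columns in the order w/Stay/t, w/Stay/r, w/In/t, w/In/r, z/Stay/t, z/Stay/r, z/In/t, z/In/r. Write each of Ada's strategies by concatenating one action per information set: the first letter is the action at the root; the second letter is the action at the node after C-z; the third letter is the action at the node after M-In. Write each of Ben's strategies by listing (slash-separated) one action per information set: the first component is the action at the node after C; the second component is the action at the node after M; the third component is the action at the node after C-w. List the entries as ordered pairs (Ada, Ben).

vs w/Stay/t: Ada plays C → Ben plays w at [C] → Ben plays t at [C-w] → (6, 2)
vs w/Stay/r: Ada plays C → Ben plays w at [C] → Ben plays r at [C-w] → (4, 6)
vs w/In/t: Ada plays C → Ben plays w at [C] → Ben plays t at [C-w] → (6, 2)
vs w/In/r: Ada plays C → Ben plays w at [C] → Ben plays r at [C-w] → (4, 6)
vs z/Stay/t: Ada plays C → Ben plays z at [C] → Ada plays H at [C-z] → (5, 3)
vs z/Stay/r: Ada plays C → Ben plays z at [C] → Ada plays H at [C-z] → (5, 3)
vs z/In/t: Ada plays C → Ben plays z at [C] → Ada plays H at [C-z] → (5, 3)
vs z/In/r: Ada plays C → Ben plays z at [C] → Ada plays H at [C-z] → (5, 3)

(6,2) (4,6) (6,2) (4,6) (5,3) (5,3) (5,3) (5,3)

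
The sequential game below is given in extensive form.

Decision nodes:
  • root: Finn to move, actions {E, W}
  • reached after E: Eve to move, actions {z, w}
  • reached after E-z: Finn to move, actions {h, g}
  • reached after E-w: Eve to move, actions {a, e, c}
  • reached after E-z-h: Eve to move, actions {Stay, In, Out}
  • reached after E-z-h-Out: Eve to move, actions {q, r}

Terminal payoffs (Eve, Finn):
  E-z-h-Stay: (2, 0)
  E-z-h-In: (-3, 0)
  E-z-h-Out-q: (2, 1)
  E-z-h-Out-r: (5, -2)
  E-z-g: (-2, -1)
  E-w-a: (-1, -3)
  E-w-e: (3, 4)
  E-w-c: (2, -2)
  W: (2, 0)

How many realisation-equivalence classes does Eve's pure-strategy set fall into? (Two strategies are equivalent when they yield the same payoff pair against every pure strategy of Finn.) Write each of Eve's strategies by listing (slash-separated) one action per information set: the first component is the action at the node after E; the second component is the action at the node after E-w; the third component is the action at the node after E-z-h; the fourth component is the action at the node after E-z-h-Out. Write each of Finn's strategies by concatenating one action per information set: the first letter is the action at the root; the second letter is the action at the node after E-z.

Eve has 36 pure strategies: z/a/Stay/q, z/a/Stay/r, z/a/In/q, z/a/In/r, z/a/Out/q, z/a/Out/r, z/e/Stay/q, z/e/Stay/r, z/e/In/q, z/e/In/r, z/e/Out/q, z/e/Out/r, z/c/Stay/q, z/c/Stay/r, z/c/In/q, z/c/In/r, z/c/Out/q, z/c/Out/r, w/a/Stay/q, w/a/Stay/r, w/a/In/q, w/a/In/r, w/a/Out/q, w/a/Out/r, w/e/Stay/q, w/e/Stay/r, w/e/In/q, w/e/In/r, w/e/Out/q, w/e/Out/r, w/c/Stay/q, w/c/Stay/r, w/c/In/q, w/c/In/r, w/c/Out/q, w/c/Out/r. Columns: Eh, Eg, Wh, Wg.
{z/a/Stay/q, z/a/Stay/r, z/e/Stay/q, z/e/Stay/r, z/c/Stay/q, z/c/Stay/r} → row (2,0) (-2,-1) (2,0) (2,0)
{z/a/In/q, z/a/In/r, z/e/In/q, z/e/In/r, z/c/In/q, z/c/In/r} → row (-3,0) (-2,-1) (2,0) (2,0)
{z/a/Out/q, z/e/Out/q, z/c/Out/q} → row (2,1) (-2,-1) (2,0) (2,0)
{z/a/Out/r, z/e/Out/r, z/c/Out/r} → row (5,-2) (-2,-1) (2,0) (2,0)
{w/a/Stay/q, w/a/Stay/r, w/a/In/q, w/a/In/r, w/a/Out/q, w/a/Out/r} → row (-1,-3) (-1,-3) (2,0) (2,0)
{w/e/Stay/q, w/e/Stay/r, w/e/In/q, w/e/In/r, w/e/Out/q, w/e/Out/r} → row (3,4) (3,4) (2,0) (2,0)
{w/c/Stay/q, w/c/Stay/r, w/c/In/q, w/c/In/r, w/c/Out/q, w/c/Out/r} → row (2,-2) (2,-2) (2,0) (2,0)
That's 7 distinct rows out of 36 strategies.

7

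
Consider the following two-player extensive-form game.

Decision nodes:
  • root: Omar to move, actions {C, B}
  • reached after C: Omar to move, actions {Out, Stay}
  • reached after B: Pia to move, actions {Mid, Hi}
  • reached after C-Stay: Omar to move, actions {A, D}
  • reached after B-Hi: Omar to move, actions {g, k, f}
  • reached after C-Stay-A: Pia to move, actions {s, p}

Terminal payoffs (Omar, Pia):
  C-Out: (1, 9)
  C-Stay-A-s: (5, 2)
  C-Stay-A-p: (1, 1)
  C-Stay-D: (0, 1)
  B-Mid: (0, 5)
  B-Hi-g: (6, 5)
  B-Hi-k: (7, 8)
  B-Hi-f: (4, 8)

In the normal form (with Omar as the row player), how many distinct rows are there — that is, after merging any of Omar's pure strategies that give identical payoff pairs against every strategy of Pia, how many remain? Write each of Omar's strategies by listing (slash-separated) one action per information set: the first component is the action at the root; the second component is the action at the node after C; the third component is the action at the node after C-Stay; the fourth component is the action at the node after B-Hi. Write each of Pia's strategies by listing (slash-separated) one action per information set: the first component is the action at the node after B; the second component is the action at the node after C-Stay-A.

6

Omar has 24 pure strategies: C/Out/A/g, C/Out/A/k, C/Out/A/f, C/Out/D/g, C/Out/D/k, C/Out/D/f, C/Stay/A/g, C/Stay/A/k, C/Stay/A/f, C/Stay/D/g, C/Stay/D/k, C/Stay/D/f, B/Out/A/g, B/Out/A/k, B/Out/A/f, B/Out/D/g, B/Out/D/k, B/Out/D/f, B/Stay/A/g, B/Stay/A/k, B/Stay/A/f, B/Stay/D/g, B/Stay/D/k, B/Stay/D/f. Columns: Mid/s, Mid/p, Hi/s, Hi/p.
{C/Out/A/g, C/Out/A/k, C/Out/A/f, C/Out/D/g, C/Out/D/k, C/Out/D/f} → row (1,9) (1,9) (1,9) (1,9)
{C/Stay/A/g, C/Stay/A/k, C/Stay/A/f} → row (5,2) (1,1) (5,2) (1,1)
{C/Stay/D/g, C/Stay/D/k, C/Stay/D/f} → row (0,1) (0,1) (0,1) (0,1)
{B/Out/A/g, B/Out/D/g, B/Stay/A/g, B/Stay/D/g} → row (0,5) (0,5) (6,5) (6,5)
{B/Out/A/k, B/Out/D/k, B/Stay/A/k, B/Stay/D/k} → row (0,5) (0,5) (7,8) (7,8)
{B/Out/A/f, B/Out/D/f, B/Stay/A/f, B/Stay/D/f} → row (0,5) (0,5) (4,8) (4,8)
That's 6 distinct rows out of 24 strategies.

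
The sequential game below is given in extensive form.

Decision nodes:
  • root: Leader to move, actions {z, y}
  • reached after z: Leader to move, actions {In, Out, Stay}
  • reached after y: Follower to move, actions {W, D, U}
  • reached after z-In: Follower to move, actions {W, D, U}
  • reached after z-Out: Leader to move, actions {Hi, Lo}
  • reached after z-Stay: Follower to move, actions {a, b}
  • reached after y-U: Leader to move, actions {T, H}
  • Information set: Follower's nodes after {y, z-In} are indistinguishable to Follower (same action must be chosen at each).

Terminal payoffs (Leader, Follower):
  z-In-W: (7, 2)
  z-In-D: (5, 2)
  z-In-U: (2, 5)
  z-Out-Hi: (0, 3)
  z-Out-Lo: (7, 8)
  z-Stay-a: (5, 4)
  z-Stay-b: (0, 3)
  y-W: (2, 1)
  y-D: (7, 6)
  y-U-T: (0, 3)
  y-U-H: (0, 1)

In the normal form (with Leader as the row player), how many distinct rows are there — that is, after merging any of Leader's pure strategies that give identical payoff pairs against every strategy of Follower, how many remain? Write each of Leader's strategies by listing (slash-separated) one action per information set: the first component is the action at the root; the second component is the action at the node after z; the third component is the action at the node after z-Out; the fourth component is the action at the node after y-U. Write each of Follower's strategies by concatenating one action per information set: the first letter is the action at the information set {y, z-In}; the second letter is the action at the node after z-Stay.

Leader has 24 pure strategies: z/In/Hi/T, z/In/Hi/H, z/In/Lo/T, z/In/Lo/H, z/Out/Hi/T, z/Out/Hi/H, z/Out/Lo/T, z/Out/Lo/H, z/Stay/Hi/T, z/Stay/Hi/H, z/Stay/Lo/T, z/Stay/Lo/H, y/In/Hi/T, y/In/Hi/H, y/In/Lo/T, y/In/Lo/H, y/Out/Hi/T, y/Out/Hi/H, y/Out/Lo/T, y/Out/Lo/H, y/Stay/Hi/T, y/Stay/Hi/H, y/Stay/Lo/T, y/Stay/Lo/H. Columns: Wa, Wb, Da, Db, Ua, Ub.
{z/In/Hi/T, z/In/Hi/H, z/In/Lo/T, z/In/Lo/H} → row (7,2) (7,2) (5,2) (5,2) (2,5) (2,5)
{z/Out/Hi/T, z/Out/Hi/H} → row (0,3) (0,3) (0,3) (0,3) (0,3) (0,3)
{z/Out/Lo/T, z/Out/Lo/H} → row (7,8) (7,8) (7,8) (7,8) (7,8) (7,8)
{z/Stay/Hi/T, z/Stay/Hi/H, z/Stay/Lo/T, z/Stay/Lo/H} → row (5,4) (0,3) (5,4) (0,3) (5,4) (0,3)
{y/In/Hi/T, y/In/Lo/T, y/Out/Hi/T, y/Out/Lo/T, y/Stay/Hi/T, y/Stay/Lo/T} → row (2,1) (2,1) (7,6) (7,6) (0,3) (0,3)
{y/In/Hi/H, y/In/Lo/H, y/Out/Hi/H, y/Out/Lo/H, y/Stay/Hi/H, y/Stay/Lo/H} → row (2,1) (2,1) (7,6) (7,6) (0,1) (0,1)
That's 6 distinct rows out of 24 strategies.

6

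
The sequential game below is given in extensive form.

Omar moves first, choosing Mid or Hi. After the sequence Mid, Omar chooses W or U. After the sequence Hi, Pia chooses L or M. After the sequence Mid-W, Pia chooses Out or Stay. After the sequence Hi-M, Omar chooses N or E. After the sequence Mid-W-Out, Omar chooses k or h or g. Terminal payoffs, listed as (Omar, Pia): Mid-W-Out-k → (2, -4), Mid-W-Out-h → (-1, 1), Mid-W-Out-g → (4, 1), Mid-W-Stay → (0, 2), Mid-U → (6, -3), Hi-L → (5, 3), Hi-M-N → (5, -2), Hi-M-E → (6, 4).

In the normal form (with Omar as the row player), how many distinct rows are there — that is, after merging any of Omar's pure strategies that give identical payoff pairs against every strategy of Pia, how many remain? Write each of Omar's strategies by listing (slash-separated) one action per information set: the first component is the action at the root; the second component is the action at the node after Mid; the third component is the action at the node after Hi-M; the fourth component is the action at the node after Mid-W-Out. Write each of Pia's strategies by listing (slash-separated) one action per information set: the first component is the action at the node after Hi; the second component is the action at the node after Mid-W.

Omar has 24 pure strategies: Mid/W/N/k, Mid/W/N/h, Mid/W/N/g, Mid/W/E/k, Mid/W/E/h, Mid/W/E/g, Mid/U/N/k, Mid/U/N/h, Mid/U/N/g, Mid/U/E/k, Mid/U/E/h, Mid/U/E/g, Hi/W/N/k, Hi/W/N/h, Hi/W/N/g, Hi/W/E/k, Hi/W/E/h, Hi/W/E/g, Hi/U/N/k, Hi/U/N/h, Hi/U/N/g, Hi/U/E/k, Hi/U/E/h, Hi/U/E/g. Columns: L/Out, L/Stay, M/Out, M/Stay.
{Mid/W/N/k, Mid/W/E/k} → row (2,-4) (0,2) (2,-4) (0,2)
{Mid/W/N/h, Mid/W/E/h} → row (-1,1) (0,2) (-1,1) (0,2)
{Mid/W/N/g, Mid/W/E/g} → row (4,1) (0,2) (4,1) (0,2)
{Mid/U/N/k, Mid/U/N/h, Mid/U/N/g, Mid/U/E/k, Mid/U/E/h, Mid/U/E/g} → row (6,-3) (6,-3) (6,-3) (6,-3)
{Hi/W/N/k, Hi/W/N/h, Hi/W/N/g, Hi/U/N/k, Hi/U/N/h, Hi/U/N/g} → row (5,3) (5,3) (5,-2) (5,-2)
{Hi/W/E/k, Hi/W/E/h, Hi/W/E/g, Hi/U/E/k, Hi/U/E/h, Hi/U/E/g} → row (5,3) (5,3) (6,4) (6,4)
That's 6 distinct rows out of 24 strategies.

6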